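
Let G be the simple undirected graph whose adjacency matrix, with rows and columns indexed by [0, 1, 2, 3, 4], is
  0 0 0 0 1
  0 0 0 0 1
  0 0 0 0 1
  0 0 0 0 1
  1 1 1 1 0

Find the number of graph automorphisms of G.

24

Vertex 4 has degree 4 and every other vertex has degree 1, so G is the star K_{1,4} with centre 4. The 4 leaves are pairwise interchangeable while the centre is fixed, giving Aut(G) = S_4.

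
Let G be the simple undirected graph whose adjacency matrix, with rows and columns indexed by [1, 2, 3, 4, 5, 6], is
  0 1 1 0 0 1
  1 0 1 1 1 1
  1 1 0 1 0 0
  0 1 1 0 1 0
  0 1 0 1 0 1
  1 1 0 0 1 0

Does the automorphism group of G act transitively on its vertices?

No

Vertex 2 is the only vertex of degree 5, so every automorphism fixes it; G is not vertex-transitive.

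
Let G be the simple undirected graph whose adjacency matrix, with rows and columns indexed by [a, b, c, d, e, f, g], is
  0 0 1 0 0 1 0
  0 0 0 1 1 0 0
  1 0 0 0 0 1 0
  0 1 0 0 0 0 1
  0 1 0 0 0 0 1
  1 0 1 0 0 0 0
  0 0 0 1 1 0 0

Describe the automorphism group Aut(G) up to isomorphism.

D_4 × D_3

G has two connected components, {b, d, e, g} and {a, c, f}; each is 2-regular, so G = C_4 ⊔ C_3. The components are non-isomorphic (different sizes), so Aut(G) = Aut(C_4) × Aut(C_3) = D_4 × D_3 of order 8·6 = 48.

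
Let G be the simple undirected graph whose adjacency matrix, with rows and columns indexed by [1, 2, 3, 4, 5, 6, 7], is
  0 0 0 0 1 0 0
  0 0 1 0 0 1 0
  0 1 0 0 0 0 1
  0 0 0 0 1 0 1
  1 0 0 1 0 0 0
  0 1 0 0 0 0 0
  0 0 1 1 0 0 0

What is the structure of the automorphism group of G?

The degree sequence is [1, 2, 2, 2, 2, 1, 2]; the two degree-1 vertices 1 and 6 are the ends of a path, so G = P_7. A path has exactly one nontrivial symmetry — reversal — giving Aut(G) of order 2.

C_2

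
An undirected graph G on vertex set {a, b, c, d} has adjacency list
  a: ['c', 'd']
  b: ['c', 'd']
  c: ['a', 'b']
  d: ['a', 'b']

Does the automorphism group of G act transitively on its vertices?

G is 2-regular and bipartite with parts {a, b} and {c, d} (each part is independent and every cross-pair is an edge), so G = K_{2,2}. Aut(K_{2,2}) is the wreath product S_2 ≀ Z_2: permute within each part, then optionally swap the parts; |Aut| = 2·(2!)² = 8. Under this action every vertex can be carried to every other, so G is vertex-transitive.

Yes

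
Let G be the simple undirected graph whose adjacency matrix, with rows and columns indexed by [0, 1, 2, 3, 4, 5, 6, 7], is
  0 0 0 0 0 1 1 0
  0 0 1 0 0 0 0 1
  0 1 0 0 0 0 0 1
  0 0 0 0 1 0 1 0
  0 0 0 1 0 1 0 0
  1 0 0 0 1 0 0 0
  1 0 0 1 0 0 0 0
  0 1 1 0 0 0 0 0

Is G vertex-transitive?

G has two connected components, {0, 3, 4, 5, 6} and {1, 2, 7}; each is 2-regular, so G = C_5 ⊔ C_3. The orbit of 0 under Aut(G) is {0, 3, 4, 5, 6}, which does not contain 1, so G is not vertex-transitive.

No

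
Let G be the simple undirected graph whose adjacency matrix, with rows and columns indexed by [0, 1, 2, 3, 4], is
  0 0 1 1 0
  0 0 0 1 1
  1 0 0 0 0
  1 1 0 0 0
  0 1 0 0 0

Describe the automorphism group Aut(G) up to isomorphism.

C_2

The degree sequence is [2, 2, 1, 2, 1]; the two degree-1 vertices 2 and 4 are the ends of a path, so G = P_5. A path has exactly one nontrivial symmetry — reversal — giving Aut(G) of order 2.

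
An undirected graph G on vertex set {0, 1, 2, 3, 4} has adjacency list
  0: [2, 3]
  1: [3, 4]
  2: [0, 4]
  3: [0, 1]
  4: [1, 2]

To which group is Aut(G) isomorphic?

G is 2-regular and connected on 5 vertices, i.e. the cycle C_5. The automorphisms of the 5-cycle are exactly the symmetries of a regular 5-gon: the dihedral group D_5, |D_5| = 10.

the dihedral group of order 10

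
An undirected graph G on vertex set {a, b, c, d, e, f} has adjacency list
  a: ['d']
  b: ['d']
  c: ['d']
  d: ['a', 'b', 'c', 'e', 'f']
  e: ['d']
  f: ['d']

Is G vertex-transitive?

No

Vertex d is the only vertex of degree 5, so every automorphism fixes it; G is not vertex-transitive.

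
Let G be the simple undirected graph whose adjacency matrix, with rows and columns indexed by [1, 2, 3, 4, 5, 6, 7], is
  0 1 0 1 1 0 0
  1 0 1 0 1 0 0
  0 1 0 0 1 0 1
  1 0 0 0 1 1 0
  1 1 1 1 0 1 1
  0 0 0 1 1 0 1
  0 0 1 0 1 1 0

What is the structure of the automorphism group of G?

Vertex 5 is the unique vertex of degree 6; the remaining 6 vertices each have degree 3 and induce a cycle, so G is the wheel on 7 vertices with hub 5. Every automorphism fixes the hub and acts on the rim 6-cycle, so Aut(G) ≅ Aut(C_6) = D_6 of order 12.

the dihedral group of order 12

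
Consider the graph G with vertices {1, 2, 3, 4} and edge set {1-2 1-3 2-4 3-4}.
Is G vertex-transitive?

G is 2-regular and bipartite on 2^2 = 4 vertices with girth 4; it is the hypercube graph Q_2. The symmetry group of the 2-cube is the hyperoctahedral group B_2 = Z_2 ≀ S_2, of order 2^2·2! = 8. This group acts transitively on the 4 vertices.

Yes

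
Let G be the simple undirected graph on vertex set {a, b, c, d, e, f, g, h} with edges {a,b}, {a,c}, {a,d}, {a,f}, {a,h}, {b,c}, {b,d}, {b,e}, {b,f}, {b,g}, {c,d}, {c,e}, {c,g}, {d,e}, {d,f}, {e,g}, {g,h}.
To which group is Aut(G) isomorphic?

the trivial group

Degrees alone do not determine every vertex (e.g. a and c both have degree 5), but their neighbour-degree multisets differ: N(a) has degrees [2, 3, 5, 5, 6] while N(c) has degrees [4, 4, 5, 5, 6]. Repeating this refinement separates all vertices, so the only automorphism is the identity.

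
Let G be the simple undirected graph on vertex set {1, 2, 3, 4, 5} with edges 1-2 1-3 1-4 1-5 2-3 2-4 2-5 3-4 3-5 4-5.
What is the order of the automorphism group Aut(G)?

All 5 vertices are pairwise adjacent: G = K_5. Every bijection on the vertex set is an automorphism of K_5; hence Aut(K_5) ≅ S_5, order 120.

120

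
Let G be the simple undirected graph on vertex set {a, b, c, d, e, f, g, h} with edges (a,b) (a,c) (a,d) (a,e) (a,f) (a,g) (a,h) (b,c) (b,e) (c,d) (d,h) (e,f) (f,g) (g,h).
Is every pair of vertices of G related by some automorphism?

Vertex a is the only vertex of degree 7, so every automorphism fixes it; G is not vertex-transitive.

No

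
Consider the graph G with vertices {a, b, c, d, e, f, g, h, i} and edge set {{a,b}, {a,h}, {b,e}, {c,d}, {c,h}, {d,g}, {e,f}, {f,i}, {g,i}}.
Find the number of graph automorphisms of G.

18

Every vertex has degree 2 and the graph is connected, so G is the 9-cycle C_9. The automorphisms of the 9-cycle are exactly the symmetries of a regular 9-gon: the dihedral group D_9, |D_9| = 18.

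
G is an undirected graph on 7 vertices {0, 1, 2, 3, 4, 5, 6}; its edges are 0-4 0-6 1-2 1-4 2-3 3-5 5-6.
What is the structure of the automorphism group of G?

D_7

Every vertex has degree 2 and the graph is connected, so G is the 7-cycle C_7. C_7 has 7 rotations and 7 reflections, so Aut(C_7) ≅ D_7 of order 14.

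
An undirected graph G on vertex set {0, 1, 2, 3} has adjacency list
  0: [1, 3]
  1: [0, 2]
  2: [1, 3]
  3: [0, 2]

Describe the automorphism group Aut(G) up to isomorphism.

the dihedral group of order 8

G is 2-regular and connected on 4 vertices, i.e. the cycle C_4. The automorphisms of the 4-cycle are exactly the symmetries of a regular 4-gon: the dihedral group D_4, |D_4| = 8.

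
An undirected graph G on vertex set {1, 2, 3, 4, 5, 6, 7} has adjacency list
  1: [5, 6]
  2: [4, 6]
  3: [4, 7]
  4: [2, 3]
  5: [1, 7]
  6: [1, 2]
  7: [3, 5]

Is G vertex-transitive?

Yes

G is 2-regular and connected on 7 vertices, i.e. the cycle C_7. C_7 has 7 rotations and 7 reflections, so Aut(C_7) ≅ D_7 of order 14. Under this action every vertex can be carried to every other, so G is vertex-transitive.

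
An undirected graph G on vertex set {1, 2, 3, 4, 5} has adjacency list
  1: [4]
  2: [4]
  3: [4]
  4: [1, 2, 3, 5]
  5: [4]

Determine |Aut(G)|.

24

Vertex 4 has degree 4 and every other vertex has degree 1, so G is the star K_{1,4} with centre 4. The 4 leaves are pairwise interchangeable while the centre is fixed, giving Aut(G) = S_4.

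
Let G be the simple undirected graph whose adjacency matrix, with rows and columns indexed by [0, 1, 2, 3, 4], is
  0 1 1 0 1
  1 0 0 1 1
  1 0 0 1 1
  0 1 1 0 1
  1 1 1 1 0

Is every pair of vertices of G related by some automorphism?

No

Vertex 4 is the only vertex of degree 4, so every automorphism fixes it; G is not vertex-transitive.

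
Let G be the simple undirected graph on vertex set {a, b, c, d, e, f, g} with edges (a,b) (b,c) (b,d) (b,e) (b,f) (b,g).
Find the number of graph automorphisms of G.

720

Vertex b has degree 6 and every other vertex has degree 1, so G is the star K_{1,6} with centre b. Any automorphism fixes the centre and permutes the 6 leaves freely, so Aut(G) ≅ S_6 of order 6! = 720.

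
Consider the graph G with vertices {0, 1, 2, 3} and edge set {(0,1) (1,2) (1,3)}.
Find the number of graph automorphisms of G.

6

Vertex 1 has degree 3 and every other vertex has degree 1, so G is the star K_{1,3} with centre 1. Any automorphism fixes the centre and permutes the 3 leaves freely, so Aut(G) ≅ S_3 of order 3! = 6.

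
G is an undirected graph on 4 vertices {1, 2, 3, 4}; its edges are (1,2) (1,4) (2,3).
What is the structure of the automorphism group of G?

The degree sequence is [2, 2, 1, 1]; the two degree-1 vertices 3 and 4 are the ends of a path, so G = P_4. The only nontrivial automorphism of a path is the end-to-end reflection, so Aut(G) ≅ Z_2.

the cyclic group of order 2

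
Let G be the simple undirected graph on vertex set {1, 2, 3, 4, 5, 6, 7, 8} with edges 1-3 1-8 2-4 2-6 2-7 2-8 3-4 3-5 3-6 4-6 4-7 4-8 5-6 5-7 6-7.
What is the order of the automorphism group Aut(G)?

The degree sequence is [2, 4, 4, 5, 3, 5, 4, 3]. Checking the degree-preserving permutations of the vertex set shows that none except the identity preserves every edge, so Aut(G) is trivial.

1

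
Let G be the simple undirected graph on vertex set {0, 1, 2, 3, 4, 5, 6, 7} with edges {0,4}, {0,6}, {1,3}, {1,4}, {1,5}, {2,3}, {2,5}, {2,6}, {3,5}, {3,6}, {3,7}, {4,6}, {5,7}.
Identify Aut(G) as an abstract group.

The degree sequence is [2, 3, 3, 5, 3, 4, 4, 2]. Checking the degree-preserving permutations of the vertex set shows that none except the identity preserves every edge, so Aut(G) is trivial.

1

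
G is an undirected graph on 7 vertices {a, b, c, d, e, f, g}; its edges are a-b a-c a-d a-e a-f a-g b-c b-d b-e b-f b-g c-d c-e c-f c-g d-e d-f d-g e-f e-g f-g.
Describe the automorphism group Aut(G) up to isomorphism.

the symmetric group on 7 letters

All 7 vertices are pairwise adjacent: G = K_7. Any permutation of the 7 vertices preserves K_7, so Aut(K_7) = S_7 of order 7! = 5040.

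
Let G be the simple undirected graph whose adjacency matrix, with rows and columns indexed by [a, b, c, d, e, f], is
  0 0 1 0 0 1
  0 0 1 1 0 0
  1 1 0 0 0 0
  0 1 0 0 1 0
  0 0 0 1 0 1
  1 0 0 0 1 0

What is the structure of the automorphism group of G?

D_6

G is 2-regular and connected on 6 vertices, i.e. the cycle C_6. The automorphisms of the 6-cycle are exactly the symmetries of a regular 6-gon: the dihedral group D_6, |D_6| = 12.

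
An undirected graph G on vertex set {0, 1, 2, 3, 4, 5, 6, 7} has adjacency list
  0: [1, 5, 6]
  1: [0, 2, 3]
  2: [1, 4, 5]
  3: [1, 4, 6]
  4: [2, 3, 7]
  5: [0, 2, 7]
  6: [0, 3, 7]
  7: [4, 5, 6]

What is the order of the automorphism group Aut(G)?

48

G is 3-regular and bipartite on 2^3 = 8 vertices with girth 4; it is the hypercube graph Q_3. The symmetry group of the 3-cube is the hyperoctahedral group B_3 = Z_2 ≀ S_3, of order 2^3·3! = 48.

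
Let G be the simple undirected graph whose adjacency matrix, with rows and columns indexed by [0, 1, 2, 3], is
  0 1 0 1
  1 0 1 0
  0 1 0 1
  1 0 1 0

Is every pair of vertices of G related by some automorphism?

Yes

Every vertex has degree 2 and the graph is connected, so G is the 4-cycle C_4. The automorphisms of the 4-cycle are exactly the symmetries of a regular 4-gon: the dihedral group D_4, |D_4| = 8. This group acts transitively on the 4 vertices.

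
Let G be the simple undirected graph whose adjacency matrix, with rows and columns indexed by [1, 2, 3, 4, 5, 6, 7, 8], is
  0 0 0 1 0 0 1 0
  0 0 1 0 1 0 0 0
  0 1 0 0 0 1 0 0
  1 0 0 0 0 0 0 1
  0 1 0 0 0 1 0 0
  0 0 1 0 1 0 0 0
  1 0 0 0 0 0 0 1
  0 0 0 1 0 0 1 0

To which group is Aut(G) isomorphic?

(D_4 × D_4) ⋊ Z_2

G has two connected components, {1, 4, 7, 8} and {2, 3, 5, 6}; each is 2-regular, so G = C_4 ⊔ C_4. Aut of a disjoint union of two copies of C_4 is the wreath product D_4 ≀ Z_2, of order 2·8² = 128.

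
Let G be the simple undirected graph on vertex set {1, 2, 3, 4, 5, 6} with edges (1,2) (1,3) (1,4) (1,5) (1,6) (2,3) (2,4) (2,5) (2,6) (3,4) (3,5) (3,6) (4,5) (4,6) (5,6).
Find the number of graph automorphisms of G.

720

All 6 vertices are pairwise adjacent: G = K_6. Every bijection on the vertex set is an automorphism of K_6; hence Aut(K_6) ≅ S_6, order 720.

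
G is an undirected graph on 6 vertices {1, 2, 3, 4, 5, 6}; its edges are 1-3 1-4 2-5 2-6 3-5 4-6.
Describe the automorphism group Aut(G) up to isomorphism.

G is 2-regular and connected on 6 vertices, i.e. the cycle C_6. C_6 has 6 rotations and 6 reflections, so Aut(C_6) ≅ D_6 of order 12.

D_6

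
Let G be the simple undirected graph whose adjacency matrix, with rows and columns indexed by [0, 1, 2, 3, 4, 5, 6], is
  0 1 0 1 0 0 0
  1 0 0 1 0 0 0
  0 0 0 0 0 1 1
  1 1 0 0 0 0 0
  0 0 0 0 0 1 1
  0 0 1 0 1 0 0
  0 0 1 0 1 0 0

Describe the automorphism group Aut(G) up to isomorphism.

D_4 × D_3

G has two connected components, {2, 4, 5, 6} and {0, 1, 3}; each is 2-regular, so G = C_4 ⊔ C_3. No automorphism exchanges components of different sizes, hence Aut(G) is the direct product D_4 × D_3, order 48.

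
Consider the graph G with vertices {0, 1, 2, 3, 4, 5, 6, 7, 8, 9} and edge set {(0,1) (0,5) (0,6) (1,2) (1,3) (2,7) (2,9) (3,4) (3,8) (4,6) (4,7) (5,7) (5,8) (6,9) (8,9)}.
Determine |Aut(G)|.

120

G is 3-regular on 10 vertices with no triangles and no 4-cycles (girth 5): this is the Petersen graph. It is a classical fact that the Petersen graph has automorphism group S_5 (order 120), arising from its description as the Kneser graph K(5,2).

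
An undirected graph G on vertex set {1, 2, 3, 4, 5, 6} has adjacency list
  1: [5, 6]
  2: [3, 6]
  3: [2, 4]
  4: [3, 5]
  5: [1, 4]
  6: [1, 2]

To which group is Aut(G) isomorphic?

the dihedral group of order 12

G is 2-regular and connected on 6 vertices, i.e. the cycle C_6. The automorphisms of the 6-cycle are exactly the symmetries of a regular 6-gon: the dihedral group D_6, |D_6| = 12.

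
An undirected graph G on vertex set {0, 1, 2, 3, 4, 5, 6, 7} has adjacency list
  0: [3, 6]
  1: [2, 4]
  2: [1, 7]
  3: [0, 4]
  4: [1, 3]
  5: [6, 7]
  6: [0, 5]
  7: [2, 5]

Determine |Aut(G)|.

16

G is 2-regular and connected on 8 vertices, i.e. the cycle C_8. The automorphisms of the 8-cycle are exactly the symmetries of a regular 8-gon: the dihedral group D_8, |D_8| = 16.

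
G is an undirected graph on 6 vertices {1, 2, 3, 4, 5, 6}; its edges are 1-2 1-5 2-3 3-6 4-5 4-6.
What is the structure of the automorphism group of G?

the dihedral group of order 12

G is 2-regular and connected on 6 vertices, i.e. the cycle C_6. C_6 has 6 rotations and 6 reflections, so Aut(C_6) ≅ D_6 of order 12.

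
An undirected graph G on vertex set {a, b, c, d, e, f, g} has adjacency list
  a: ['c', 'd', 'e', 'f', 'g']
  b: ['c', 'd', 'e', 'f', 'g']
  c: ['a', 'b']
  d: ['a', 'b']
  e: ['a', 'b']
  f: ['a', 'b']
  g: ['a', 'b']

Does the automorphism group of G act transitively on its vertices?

Automorphisms preserve degree, but G has vertices of degree 2 and vertices of degree 5; no automorphism maps one to the other, so G is not vertex-transitive.

No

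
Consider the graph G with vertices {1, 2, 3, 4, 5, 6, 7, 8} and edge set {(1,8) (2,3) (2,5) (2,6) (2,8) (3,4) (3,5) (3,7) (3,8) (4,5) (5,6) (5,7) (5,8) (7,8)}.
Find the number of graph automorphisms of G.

Degrees alone do not determine every vertex (e.g. 3 and 8 both have degree 5), but their neighbour-degree multisets differ: N(3) has degrees [2, 3, 4, 5, 6] while N(8) has degrees [1, 3, 4, 5, 6]. Repeating this refinement separates all vertices, so the only automorphism is the identity.

1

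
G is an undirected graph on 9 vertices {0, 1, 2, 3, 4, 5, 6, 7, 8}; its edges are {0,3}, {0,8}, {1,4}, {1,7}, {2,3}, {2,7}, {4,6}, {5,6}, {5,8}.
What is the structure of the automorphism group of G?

G is 2-regular and connected on 9 vertices, i.e. the cycle C_9. C_9 has 9 rotations and 9 reflections, so Aut(C_9) ≅ D_9 of order 18.

the dihedral group of order 18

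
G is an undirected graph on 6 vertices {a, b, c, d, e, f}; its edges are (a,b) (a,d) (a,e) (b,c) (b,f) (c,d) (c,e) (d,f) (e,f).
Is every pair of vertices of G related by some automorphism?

G is 3-regular and bipartite with parts {b, d, e} and {a, c, f} (each part is independent and every cross-pair is an edge), so G = K_{3,3}. Each part can be permuted independently (S_3 × S_3) and the two equal-size parts can also be swapped, giving (S_3 × S_3) ⋊ Z_2 of order 2·(3!)² = 72. Under this action every vertex can be carried to every other, so G is vertex-transitive.

Yes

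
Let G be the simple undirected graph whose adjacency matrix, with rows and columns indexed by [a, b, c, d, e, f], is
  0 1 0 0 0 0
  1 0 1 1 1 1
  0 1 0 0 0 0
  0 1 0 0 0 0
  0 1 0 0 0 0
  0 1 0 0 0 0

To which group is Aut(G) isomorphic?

the symmetric group on 5 letters

Vertex b has degree 5 and every other vertex has degree 1, so G is the star K_{1,5} with centre b. The 5 leaves are pairwise interchangeable while the centre is fixed, giving Aut(G) = S_5.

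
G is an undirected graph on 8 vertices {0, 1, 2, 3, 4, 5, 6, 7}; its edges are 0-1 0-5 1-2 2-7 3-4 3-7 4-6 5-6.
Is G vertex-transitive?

G is 2-regular and connected on 8 vertices, i.e. the cycle C_8. The automorphisms of the 8-cycle are exactly the symmetries of a regular 8-gon: the dihedral group D_8, |D_8| = 16. Under this action every vertex can be carried to every other, so G is vertex-transitive.

Yes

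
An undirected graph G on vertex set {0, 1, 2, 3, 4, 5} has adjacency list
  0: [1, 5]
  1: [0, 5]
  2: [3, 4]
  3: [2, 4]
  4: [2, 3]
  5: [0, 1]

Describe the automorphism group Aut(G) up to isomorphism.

G has two connected components, {2, 3, 4} and {0, 1, 5}; each is 2-regular, so G = C_3 ⊔ C_3. Aut of a disjoint union of two copies of C_3 is the wreath product D_3 ≀ Z_2, of order 2·6² = 72.

(D_3 × D_3) ⋊ Z_2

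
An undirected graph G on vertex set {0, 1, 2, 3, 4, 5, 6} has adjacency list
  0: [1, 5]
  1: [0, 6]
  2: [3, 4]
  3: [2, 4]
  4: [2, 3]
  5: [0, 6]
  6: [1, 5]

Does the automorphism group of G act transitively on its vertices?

No

G has two connected components, {0, 1, 5, 6} and {2, 3, 4}; each is 2-regular, so G = C_4 ⊔ C_3. The orbit of 0 under Aut(G) is {0, 1, 5, 6}, which does not contain 2, so G is not vertex-transitive.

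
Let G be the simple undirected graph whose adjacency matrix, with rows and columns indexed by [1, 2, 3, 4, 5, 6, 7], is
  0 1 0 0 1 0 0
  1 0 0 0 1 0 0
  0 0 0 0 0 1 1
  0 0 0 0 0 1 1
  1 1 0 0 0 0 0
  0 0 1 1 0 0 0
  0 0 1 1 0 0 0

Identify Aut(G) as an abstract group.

D_3 × D_4

G has two connected components, {3, 4, 6, 7} and {1, 2, 5}; each is 2-regular, so G = C_4 ⊔ C_3. No automorphism exchanges components of different sizes, hence Aut(G) is the direct product D_3 × D_4, order 48.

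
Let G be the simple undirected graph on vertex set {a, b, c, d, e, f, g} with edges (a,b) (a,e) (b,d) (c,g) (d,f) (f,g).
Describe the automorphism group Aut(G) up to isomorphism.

The degree sequence is [2, 2, 1, 2, 1, 2, 2]; the two degree-1 vertices c and e are the ends of a path, so G = P_7. The only nontrivial automorphism of a path is the end-to-end reflection, so Aut(G) ≅ Z_2.

C_2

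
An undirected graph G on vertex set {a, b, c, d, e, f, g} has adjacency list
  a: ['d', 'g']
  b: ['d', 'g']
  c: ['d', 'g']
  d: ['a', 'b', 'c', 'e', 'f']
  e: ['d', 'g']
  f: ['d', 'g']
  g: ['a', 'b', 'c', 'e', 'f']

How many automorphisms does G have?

The vertices split by degree into {d, g} (degree 5) and {a, b, c, e, f} (degree 2); every edge runs between the two parts, so G is the complete bipartite graph K_{2,5}. Automorphisms preserve the bipartition setwise (since the parts differ in size) and act as S_5 × S_2 within it; |Aut| = 240.

240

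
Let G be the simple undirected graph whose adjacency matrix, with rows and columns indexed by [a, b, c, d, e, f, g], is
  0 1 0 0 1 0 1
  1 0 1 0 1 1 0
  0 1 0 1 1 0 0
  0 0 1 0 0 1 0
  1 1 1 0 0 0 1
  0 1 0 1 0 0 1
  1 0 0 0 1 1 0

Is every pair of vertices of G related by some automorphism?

No

Vertex d is the only vertex of degree 2, so every automorphism fixes it; G is not vertex-transitive.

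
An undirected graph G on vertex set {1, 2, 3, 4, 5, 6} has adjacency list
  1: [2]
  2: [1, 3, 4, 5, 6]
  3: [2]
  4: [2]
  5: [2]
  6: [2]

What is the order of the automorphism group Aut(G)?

120

Vertex 2 has degree 5 and every other vertex has degree 1, so G is the star K_{1,5} with centre 2. Any automorphism fixes the centre and permutes the 5 leaves freely, so Aut(G) ≅ S_5 of order 5! = 120.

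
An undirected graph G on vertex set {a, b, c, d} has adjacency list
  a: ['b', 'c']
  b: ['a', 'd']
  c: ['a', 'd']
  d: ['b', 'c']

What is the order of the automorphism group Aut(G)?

8

G is 2-regular and bipartite on 2^2 = 4 vertices with girth 4; it is the hypercube graph Q_2. Aut(Q_2) consists of the signed permutations of the 2 coordinate axes: 2! permutations times 2^2 sign flips, so |Aut| = 2^2·2! = 8.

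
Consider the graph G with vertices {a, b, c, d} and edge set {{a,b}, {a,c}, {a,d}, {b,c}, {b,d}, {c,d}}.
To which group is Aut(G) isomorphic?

Every vertex has degree 3, so G is the complete graph K_4. Every bijection on the vertex set is an automorphism of K_4; hence Aut(K_4) ≅ S_4, order 24.

the symmetric group on 4 letters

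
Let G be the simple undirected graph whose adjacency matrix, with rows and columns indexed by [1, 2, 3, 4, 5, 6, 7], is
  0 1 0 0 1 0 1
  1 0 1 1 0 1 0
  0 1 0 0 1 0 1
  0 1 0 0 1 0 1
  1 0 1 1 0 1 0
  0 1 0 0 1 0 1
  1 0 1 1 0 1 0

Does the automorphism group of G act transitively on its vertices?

Automorphisms preserve degree, but G has vertices of degree 3 and vertices of degree 4; no automorphism maps one to the other, so G is not vertex-transitive.

No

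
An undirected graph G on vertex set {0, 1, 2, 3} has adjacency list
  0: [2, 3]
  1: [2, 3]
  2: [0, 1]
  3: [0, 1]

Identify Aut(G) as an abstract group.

G is 2-regular and bipartite on 2^2 = 4 vertices with girth 4; it is the hypercube graph Q_2. The symmetry group of the 2-cube is the hyperoctahedral group B_2 = Z_2 ≀ S_2, of order 2^2·2! = 8.

the hyperoctahedral group B_2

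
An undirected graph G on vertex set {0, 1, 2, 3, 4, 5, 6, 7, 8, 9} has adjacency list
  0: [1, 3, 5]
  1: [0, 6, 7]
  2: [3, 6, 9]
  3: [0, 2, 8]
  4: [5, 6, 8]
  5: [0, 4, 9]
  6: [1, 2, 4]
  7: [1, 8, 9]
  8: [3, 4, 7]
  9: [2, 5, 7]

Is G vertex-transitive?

G is 3-regular on 10 vertices with no triangles and no 4-cycles (girth 5): this is the Petersen graph. It is a classical fact that the Petersen graph has automorphism group S_5 (order 120), arising from its description as the Kneser graph K(5,2). Under this action every vertex can be carried to every other, so G is vertex-transitive.

Yes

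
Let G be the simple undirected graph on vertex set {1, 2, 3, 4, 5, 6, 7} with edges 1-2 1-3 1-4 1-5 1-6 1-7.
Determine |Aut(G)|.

Vertex 1 has degree 6 and every other vertex has degree 1, so G is the star K_{1,6} with centre 1. The 6 leaves are pairwise interchangeable while the centre is fixed, giving Aut(G) = S_6.

720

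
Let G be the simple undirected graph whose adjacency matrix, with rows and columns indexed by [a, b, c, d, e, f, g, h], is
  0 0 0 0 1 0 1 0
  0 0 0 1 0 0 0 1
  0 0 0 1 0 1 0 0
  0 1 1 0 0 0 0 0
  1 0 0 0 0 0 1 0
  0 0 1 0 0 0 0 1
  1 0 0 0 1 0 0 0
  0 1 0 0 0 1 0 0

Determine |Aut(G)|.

G has two connected components, {b, c, d, f, h} and {a, e, g}; each is 2-regular, so G = C_5 ⊔ C_3. The components are non-isomorphic (different sizes), so Aut(G) = Aut(C_3) × Aut(C_5) = D_3 × D_5 of order 6·10 = 60.

60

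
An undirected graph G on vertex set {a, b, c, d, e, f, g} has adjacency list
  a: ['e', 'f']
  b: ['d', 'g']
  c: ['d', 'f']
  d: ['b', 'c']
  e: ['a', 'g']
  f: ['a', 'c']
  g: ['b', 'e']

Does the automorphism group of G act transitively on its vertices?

Yes

G is 2-regular and connected on 7 vertices, i.e. the cycle C_7. C_7 has 7 rotations and 7 reflections, so Aut(C_7) ≅ D_7 of order 14. Under this action every vertex can be carried to every other, so G is vertex-transitive.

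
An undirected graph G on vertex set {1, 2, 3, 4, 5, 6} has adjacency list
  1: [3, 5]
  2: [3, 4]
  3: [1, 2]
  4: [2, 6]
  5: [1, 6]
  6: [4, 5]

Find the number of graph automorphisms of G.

12

G is 2-regular and connected on 6 vertices, i.e. the cycle C_6. The automorphisms of the 6-cycle are exactly the symmetries of a regular 6-gon: the dihedral group D_6, |D_6| = 12.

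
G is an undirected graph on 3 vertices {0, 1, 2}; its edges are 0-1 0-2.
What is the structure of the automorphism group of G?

C_2

The degree sequence is [2, 1, 1]; the two degree-1 vertices 1 and 2 are the ends of a path, so G = P_3. A path has exactly one nontrivial symmetry — reversal — giving Aut(G) of order 2.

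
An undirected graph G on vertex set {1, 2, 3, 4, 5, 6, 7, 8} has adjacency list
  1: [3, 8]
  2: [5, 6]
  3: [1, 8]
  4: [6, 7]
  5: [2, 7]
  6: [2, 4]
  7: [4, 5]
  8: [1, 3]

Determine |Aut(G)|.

60

G has two connected components, {2, 4, 5, 6, 7} and {1, 3, 8}; each is 2-regular, so G = C_5 ⊔ C_3. No automorphism exchanges components of different sizes, hence Aut(G) is the direct product D_3 × D_5, order 60.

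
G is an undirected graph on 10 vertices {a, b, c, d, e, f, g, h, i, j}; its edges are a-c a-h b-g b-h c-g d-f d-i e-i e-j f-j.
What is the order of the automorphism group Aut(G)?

G has two connected components, {d, e, f, i, j} and {a, b, c, g, h}; each is 2-regular, so G = C_5 ⊔ C_5. With two isomorphic components, Aut(G) = Aut(C_5) ≀ S_2 = (D_5 × D_5) ⋊ Z_2: permute each cycle by D_5, then optionally swap the two cycles. Order 2·(2·5)² = 200.

200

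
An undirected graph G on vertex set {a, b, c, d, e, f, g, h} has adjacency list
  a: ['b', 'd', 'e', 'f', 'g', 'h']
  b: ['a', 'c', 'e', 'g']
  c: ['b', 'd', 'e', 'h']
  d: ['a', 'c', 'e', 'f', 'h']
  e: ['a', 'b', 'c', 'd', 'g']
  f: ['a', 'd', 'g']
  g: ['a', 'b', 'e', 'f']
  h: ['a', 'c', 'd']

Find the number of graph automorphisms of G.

The degree sequence is [6, 4, 4, 5, 5, 3, 4, 3]. Checking the degree-preserving permutations of the vertex set shows that none except the identity preserves every edge, so Aut(G) is trivial.

1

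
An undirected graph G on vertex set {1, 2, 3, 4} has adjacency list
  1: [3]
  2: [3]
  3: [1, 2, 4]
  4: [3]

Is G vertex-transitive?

Vertex 3 is the only vertex of degree 3, so every automorphism fixes it; G is not vertex-transitive.

No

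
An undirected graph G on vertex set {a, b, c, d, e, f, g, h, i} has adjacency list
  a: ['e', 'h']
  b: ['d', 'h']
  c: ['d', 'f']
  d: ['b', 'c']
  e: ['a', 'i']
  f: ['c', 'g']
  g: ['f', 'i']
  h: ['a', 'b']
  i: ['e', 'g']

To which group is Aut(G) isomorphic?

Every vertex has degree 2 and the graph is connected, so G is the 9-cycle C_9. The automorphisms of the 9-cycle are exactly the symmetries of a regular 9-gon: the dihedral group D_9, |D_9| = 18.

the dihedral group of order 18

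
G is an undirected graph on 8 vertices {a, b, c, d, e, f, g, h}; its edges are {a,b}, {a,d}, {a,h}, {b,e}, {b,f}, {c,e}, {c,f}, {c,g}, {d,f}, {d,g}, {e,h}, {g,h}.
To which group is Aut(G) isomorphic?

G is 3-regular and bipartite on 2^3 = 8 vertices with girth 4; it is the hypercube graph Q_3. Aut(Q_3) consists of the signed permutations of the 3 coordinate axes: 3! permutations times 2^3 sign flips, so |Aut| = 2^3·3! = 48.

Z_2^3 ⋊ S_3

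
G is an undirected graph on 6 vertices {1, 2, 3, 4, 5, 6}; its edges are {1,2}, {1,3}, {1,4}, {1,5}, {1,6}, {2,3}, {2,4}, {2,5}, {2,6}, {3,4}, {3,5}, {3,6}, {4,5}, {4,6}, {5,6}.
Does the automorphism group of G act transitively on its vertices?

Every vertex has degree 5, so G is the complete graph K_6. Any permutation of the 6 vertices preserves K_6, so Aut(K_6) = S_6 of order 6! = 720. Under this action every vertex can be carried to every other, so G is vertex-transitive.

Yes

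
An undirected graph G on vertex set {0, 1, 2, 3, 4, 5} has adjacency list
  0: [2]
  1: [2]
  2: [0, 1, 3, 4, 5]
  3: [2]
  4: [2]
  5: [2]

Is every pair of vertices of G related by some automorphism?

No

Vertex 2 is the only vertex of degree 5, so every automorphism fixes it; G is not vertex-transitive.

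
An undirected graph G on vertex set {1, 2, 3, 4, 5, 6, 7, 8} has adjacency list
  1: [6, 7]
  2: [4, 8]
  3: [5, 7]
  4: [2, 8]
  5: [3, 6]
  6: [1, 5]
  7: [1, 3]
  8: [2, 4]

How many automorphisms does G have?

60

G has two connected components, {1, 3, 5, 6, 7} and {2, 4, 8}; each is 2-regular, so G = C_5 ⊔ C_3. The components are non-isomorphic (different sizes), so Aut(G) = Aut(C_3) × Aut(C_5) = D_3 × D_5 of order 6·10 = 60.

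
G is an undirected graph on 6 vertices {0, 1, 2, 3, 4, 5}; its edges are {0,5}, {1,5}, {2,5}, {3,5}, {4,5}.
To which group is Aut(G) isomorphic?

S_5

Vertex 5 has degree 5 and every other vertex has degree 1, so G is the star K_{1,5} with centre 5. The 5 leaves are pairwise interchangeable while the centre is fixed, giving Aut(G) = S_5.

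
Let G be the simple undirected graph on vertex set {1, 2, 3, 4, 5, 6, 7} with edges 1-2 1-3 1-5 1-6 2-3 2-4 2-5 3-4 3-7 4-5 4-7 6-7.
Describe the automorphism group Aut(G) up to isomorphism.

The degree sequence is [4, 4, 4, 4, 3, 2, 3]. Checking the degree-preserving permutations of the vertex set shows that none except the identity preserves every edge, so Aut(G) is trivial.

the trivial group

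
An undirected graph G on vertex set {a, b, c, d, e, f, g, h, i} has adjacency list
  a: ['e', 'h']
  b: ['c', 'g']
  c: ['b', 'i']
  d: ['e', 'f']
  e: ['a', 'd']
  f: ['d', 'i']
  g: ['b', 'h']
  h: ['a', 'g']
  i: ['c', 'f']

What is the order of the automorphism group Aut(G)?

Every vertex has degree 2 and the graph is connected, so G is the 9-cycle C_9. The automorphisms of the 9-cycle are exactly the symmetries of a regular 9-gon: the dihedral group D_9, |D_9| = 18.

18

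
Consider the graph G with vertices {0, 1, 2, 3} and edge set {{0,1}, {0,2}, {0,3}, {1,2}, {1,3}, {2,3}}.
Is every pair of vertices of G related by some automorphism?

Yes

All 4 vertices are pairwise adjacent: G = K_4. Every bijection on the vertex set is an automorphism of K_4; hence Aut(K_4) ≅ S_4, order 24. This group acts transitively on the 4 vertices.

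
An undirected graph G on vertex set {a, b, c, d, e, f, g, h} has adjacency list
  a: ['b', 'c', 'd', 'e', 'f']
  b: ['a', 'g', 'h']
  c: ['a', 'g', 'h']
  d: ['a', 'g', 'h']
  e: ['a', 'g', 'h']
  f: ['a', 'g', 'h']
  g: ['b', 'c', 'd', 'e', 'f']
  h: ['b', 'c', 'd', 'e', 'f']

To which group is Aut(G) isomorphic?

The vertices split by degree into {a, g, h} (degree 5) and {b, c, d, e, f} (degree 3); every edge runs between the two parts, so G is the complete bipartite graph K_{3,5}. The parts have unequal sizes, so no automorphism swaps them; each part is permuted independently, giving S_3 × S_5 of order 3!·5! = 720.

S_3 × S_5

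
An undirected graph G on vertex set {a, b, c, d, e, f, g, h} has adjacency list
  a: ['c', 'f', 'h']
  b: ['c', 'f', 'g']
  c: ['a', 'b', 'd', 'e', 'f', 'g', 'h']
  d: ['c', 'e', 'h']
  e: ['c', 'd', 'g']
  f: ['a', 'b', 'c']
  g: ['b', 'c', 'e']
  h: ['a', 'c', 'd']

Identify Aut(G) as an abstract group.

D_7

Vertex c is the unique vertex of degree 7; the remaining 7 vertices each have degree 3 and induce a cycle, so G is the wheel on 8 vertices with hub c. Every automorphism fixes the hub and acts on the rim 7-cycle, so Aut(G) ≅ Aut(C_7) = D_7 of order 14.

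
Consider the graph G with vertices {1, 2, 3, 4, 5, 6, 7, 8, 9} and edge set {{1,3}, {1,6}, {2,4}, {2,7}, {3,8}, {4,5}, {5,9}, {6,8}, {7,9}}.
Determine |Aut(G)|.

80

G has two connected components, {2, 4, 5, 7, 9} and {1, 3, 6, 8}; each is 2-regular, so G = C_5 ⊔ C_4. The components are non-isomorphic (different sizes), so Aut(G) = Aut(C_4) × Aut(C_5) = D_4 × D_5 of order 8·10 = 80.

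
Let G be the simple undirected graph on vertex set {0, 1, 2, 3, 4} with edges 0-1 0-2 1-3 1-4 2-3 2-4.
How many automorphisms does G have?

The vertices split by degree into {1, 2} (degree 3) and {0, 3, 4} (degree 2); every edge runs between the two parts, so G is the complete bipartite graph K_{2,3}. The parts have unequal sizes, so no automorphism swaps them; each part is permuted independently, giving S_3 × S_2 of order 3!·2! = 12.

12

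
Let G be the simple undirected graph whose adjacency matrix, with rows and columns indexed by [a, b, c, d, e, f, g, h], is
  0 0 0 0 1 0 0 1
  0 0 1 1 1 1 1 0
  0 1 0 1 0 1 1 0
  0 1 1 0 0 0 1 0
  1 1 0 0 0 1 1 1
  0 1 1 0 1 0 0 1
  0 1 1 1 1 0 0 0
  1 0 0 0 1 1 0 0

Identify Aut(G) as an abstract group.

The degree sequence is [2, 5, 4, 3, 5, 4, 4, 3]. Checking the degree-preserving permutations of the vertex set shows that none except the identity preserves every edge, so Aut(G) is trivial.

1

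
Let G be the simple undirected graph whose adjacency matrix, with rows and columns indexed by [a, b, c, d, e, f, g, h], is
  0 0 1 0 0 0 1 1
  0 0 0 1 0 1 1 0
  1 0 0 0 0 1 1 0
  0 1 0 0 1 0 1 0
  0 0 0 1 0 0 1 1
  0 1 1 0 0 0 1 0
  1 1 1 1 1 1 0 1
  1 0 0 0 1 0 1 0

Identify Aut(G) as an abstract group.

the dihedral group of order 14

Vertex g is the unique vertex of degree 7; the remaining 7 vertices each have degree 3 and induce a cycle, so G is the wheel on 8 vertices with hub g. Every automorphism fixes the hub and acts on the rim 7-cycle, so Aut(G) ≅ Aut(C_7) = D_7 of order 14.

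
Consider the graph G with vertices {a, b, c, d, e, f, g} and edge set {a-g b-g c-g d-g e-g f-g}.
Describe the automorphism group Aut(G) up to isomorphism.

Vertex g has degree 6 and every other vertex has degree 1, so G is the star K_{1,6} with centre g. The 6 leaves are pairwise interchangeable while the centre is fixed, giving Aut(G) = S_6.

S_6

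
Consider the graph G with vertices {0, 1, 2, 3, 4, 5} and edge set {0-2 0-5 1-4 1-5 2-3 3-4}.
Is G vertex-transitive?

Every vertex has degree 2 and the graph is connected, so G is the 6-cycle C_6. The automorphisms of the 6-cycle are exactly the symmetries of a regular 6-gon: the dihedral group D_6, |D_6| = 12. Under this action every vertex can be carried to every other, so G is vertex-transitive.

Yes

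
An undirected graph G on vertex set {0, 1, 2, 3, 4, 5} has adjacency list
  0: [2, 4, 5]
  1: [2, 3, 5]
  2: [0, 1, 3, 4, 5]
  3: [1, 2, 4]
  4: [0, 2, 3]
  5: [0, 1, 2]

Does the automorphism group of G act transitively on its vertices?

Vertex 2 is the only vertex of degree 5, so every automorphism fixes it; G is not vertex-transitive.

No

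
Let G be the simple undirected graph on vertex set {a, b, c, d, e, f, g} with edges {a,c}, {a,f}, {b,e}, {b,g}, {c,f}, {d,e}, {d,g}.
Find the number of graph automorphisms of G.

48

G has two connected components, {b, d, e, g} and {a, c, f}; each is 2-regular, so G = C_4 ⊔ C_3. The components are non-isomorphic (different sizes), so Aut(G) = Aut(C_4) × Aut(C_3) = D_4 × D_3 of order 8·6 = 48.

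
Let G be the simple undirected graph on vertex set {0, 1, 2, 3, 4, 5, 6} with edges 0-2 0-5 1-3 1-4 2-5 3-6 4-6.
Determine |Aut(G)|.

48

G has two connected components, {1, 3, 4, 6} and {0, 2, 5}; each is 2-regular, so G = C_4 ⊔ C_3. The components are non-isomorphic (different sizes), so Aut(G) = Aut(C_3) × Aut(C_4) = D_3 × D_4 of order 6·8 = 48.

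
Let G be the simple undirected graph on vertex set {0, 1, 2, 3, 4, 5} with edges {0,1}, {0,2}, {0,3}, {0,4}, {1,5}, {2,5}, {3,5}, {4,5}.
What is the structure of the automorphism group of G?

S_4 × S_2

The vertices split by degree into {0, 5} (degree 4) and {1, 2, 3, 4} (degree 2); every edge runs between the two parts, so G is the complete bipartite graph K_{2,4}. Automorphisms preserve the bipartition setwise (since the parts differ in size) and act as S_4 × S_2 within it; |Aut| = 48.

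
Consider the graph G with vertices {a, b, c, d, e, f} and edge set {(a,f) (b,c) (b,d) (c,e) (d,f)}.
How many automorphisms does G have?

2

The degree sequence is [1, 2, 2, 2, 1, 2]; the two degree-1 vertices a and e are the ends of a path, so G = P_6. A path has exactly one nontrivial symmetry — reversal — giving Aut(G) of order 2.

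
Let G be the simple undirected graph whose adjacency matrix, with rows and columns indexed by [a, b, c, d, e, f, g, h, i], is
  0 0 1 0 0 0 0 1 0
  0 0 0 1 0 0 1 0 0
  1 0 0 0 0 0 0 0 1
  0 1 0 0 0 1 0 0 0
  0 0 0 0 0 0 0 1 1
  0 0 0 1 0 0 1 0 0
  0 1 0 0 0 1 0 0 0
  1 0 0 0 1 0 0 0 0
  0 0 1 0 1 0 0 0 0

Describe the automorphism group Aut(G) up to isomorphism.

D_5 × D_4

G has two connected components, {a, c, e, h, i} and {b, d, f, g}; each is 2-regular, so G = C_5 ⊔ C_4. No automorphism exchanges components of different sizes, hence Aut(G) is the direct product D_5 × D_4, order 80.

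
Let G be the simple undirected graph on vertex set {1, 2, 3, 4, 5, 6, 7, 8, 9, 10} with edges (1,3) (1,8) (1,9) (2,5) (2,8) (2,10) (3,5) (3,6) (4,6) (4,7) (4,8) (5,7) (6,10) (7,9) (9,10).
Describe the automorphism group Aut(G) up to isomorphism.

G is 3-regular on 10 vertices with no triangles and no 4-cycles (girth 5): this is the Petersen graph. It is a classical fact that the Petersen graph has automorphism group S_5 (order 120), arising from its description as the Kneser graph K(5,2).

S_5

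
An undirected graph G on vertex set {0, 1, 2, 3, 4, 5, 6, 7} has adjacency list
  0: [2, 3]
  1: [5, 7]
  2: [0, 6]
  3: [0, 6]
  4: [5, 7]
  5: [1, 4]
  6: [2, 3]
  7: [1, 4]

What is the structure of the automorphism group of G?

(D_4 × D_4) ⋊ Z_2

G has two connected components, {0, 2, 3, 6} and {1, 4, 5, 7}; each is 2-regular, so G = C_4 ⊔ C_4. With two isomorphic components, Aut(G) = Aut(C_4) ≀ S_2 = (D_4 × D_4) ⋊ Z_2: permute each cycle by D_4, then optionally swap the two cycles. Order 2·(2·4)² = 128.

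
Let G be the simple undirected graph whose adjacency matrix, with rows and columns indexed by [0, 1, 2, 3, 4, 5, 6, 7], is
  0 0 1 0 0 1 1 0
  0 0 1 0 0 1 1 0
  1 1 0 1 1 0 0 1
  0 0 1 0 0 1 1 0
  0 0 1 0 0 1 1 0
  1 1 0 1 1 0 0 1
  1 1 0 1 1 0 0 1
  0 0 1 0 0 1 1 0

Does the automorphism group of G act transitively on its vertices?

Automorphisms preserve degree, but G has vertices of degree 3 and vertices of degree 5; no automorphism maps one to the other, so G is not vertex-transitive.

No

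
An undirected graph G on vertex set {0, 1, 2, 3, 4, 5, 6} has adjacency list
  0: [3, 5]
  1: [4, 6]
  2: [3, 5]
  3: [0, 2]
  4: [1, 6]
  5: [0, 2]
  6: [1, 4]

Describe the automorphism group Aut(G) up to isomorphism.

G has two connected components, {0, 2, 3, 5} and {1, 4, 6}; each is 2-regular, so G = C_4 ⊔ C_3. The components are non-isomorphic (different sizes), so Aut(G) = Aut(C_3) × Aut(C_4) = D_3 × D_4 of order 6·8 = 48.

D_3 × D_4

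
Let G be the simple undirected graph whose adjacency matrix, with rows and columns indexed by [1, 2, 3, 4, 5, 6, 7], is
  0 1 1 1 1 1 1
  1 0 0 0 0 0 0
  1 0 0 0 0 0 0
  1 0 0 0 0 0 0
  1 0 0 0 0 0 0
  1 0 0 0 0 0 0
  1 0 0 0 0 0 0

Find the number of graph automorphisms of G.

Vertex 1 has degree 6 and every other vertex has degree 1, so G is the star K_{1,6} with centre 1. Any automorphism fixes the centre and permutes the 6 leaves freely, so Aut(G) ≅ S_6 of order 6! = 720.

720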